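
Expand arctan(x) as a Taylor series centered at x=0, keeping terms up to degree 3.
-x^3/3 + x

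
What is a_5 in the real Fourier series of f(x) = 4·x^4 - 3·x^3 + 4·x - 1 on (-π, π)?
a_5 = (1/π) ∫_{-π}^{π} f(x)·cos(5x) dx.
Evaluate the integral (use parity and integration by parts as needed): a_5 = 192/625 - 32·π^2/25.

Final answer: 192/625 - 32·π^2/25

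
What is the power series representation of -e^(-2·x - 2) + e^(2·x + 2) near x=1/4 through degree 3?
(-1 + e^(5))·e^(-5/2) + (2 + 2·e^(5))·e^(-5/2)·(x - 1/4) + (-2 + 2·e^(5))·e^(-5/2)·(x - 1/4)^2 + (4 + 4·e^(5))·e^(-5/2)·(x - 1/4)^3/3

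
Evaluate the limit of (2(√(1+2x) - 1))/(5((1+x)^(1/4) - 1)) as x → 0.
Both numerator and denominator → 0 as x → 0; this is a 0/0 indeterminate form.
Expand each to leading order near x = 0: numerator ~ 2·x, denominator ~ 5·x/4.
The limit of the ratio is 8/5.

Final answer: 8/5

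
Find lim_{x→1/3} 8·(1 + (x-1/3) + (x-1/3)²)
Direct substitution at x = 1/3 gives 8.

Final answer: 8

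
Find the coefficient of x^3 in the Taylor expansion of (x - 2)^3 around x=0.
Expand to order 3: (x - 2)^3 = x^3 - 6·x^2 + 12·x - 8 + O(x^4).
The coefficient of x^3 is 1.

Final answer: 1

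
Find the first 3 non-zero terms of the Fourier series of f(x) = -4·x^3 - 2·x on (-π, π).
(44 - 8·π^2)·sin(x) + (-4 + 4·π^2)·sin(2·x) + (4/9 - 8·π^2/3)·sin(3·x)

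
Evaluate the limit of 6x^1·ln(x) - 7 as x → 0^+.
The product is a 0·∞ indeterminate form at x → 0⁺.
Rewrite the product as 6·ln(x) / x^(-1) and apply L'Hôpital, or use the standard hierarchy x^(-1) ≫ |ln x| as x → 0⁺.
The indeterminate product → 0, so the limit = -7.

Final answer: -7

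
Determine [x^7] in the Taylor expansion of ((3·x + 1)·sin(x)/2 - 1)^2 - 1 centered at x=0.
Expand to order 7: ((3·x + 1)·sin(x)/2 - 1)^2 - 1 = 337·x^7/5040 - 55·x^6/72 - 61·x^5/120 + 8·x^4/3 + 5·x^3/3 - 11·x^2/4 - x + O(x^8).
The coefficient of x^7 is 337/5040.

Final answer: 337/5040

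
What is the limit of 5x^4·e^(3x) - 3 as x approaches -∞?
The product is a 0·∞ indeterminate form at x → -∞.
Rewrite the product as 5x^4 / e^(-3x) (an ∞/∞ form) and apply L'Hôpital, or use the standard hierarchy e^(3|x|) ≫ |x^4| as x → -∞.
The indeterminate product → 0, so the limit = -3.

Final answer: -3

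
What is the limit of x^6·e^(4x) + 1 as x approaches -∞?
The product is a 0·∞ indeterminate form at x → -∞.
Rewrite the product as x^6 / e^(-4x) (an ∞/∞ form) and apply L'Hôpital, or use the standard hierarchy e^(4|x|) ≫ |x^6| as x → -∞.
The indeterminate product → 0, so the limit = 1.

Final answer: 1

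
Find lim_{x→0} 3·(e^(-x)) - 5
Direct substitution at x = 0 gives -2.

Final answer: -2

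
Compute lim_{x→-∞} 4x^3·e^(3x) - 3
The product is a 0·∞ indeterminate form at x → -∞.
Rewrite the product as 4x^3 / e^(-3x) (an ∞/∞ form) and apply L'Hôpital, or use the standard hierarchy e^(3|x|) ≫ |x^3| as x → -∞.
The indeterminate product → 0, so the limit = -3.

Final answer: -3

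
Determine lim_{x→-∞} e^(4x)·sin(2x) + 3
Evaluate the dominant behaviour as x → -∞; each term tends to a finite value or vanishes.
Limit = 3.

Final answer: 3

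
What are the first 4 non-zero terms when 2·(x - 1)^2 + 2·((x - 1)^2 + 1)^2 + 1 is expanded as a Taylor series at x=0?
-8·x^3 + 18·x^2 - 20·x + 11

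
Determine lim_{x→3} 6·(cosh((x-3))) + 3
Direct substitution at x = 3 gives 9.

Final answer: 9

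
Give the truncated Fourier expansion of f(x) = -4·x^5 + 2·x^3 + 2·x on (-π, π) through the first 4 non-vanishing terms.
(-980 - 8·π^4 + 164·π^2)·sin(x) + (-22·π^2 + 31 + 4·π^4)·sin(2·x) + (-8·π^4/3 - 284/81 + 196·π^2/27)·sin(3·x) + (-7·π^2/2 + 5/16 + 2·π^4)·sin(4·x)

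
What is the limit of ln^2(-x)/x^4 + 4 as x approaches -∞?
The quotient is an ∞/∞ indeterminate form as x → -∞.
Compare growth rates of the dominant terms (exponentials ≫ polynomials ≫ logarithms), or apply L'Hôpital's rule; the quotient → 0.
Adding the constant: 0 + 4 = 4. Limit = 4.

Final answer: 4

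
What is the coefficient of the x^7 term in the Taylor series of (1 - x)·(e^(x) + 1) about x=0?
Expand to order 7: (1 - x)·(e^(x) + 1) = -x^7/840 - x^6/144 - x^5/30 - x^4/8 - x^3/3 - x^2/2 - x + 2 + O(x^8).
The coefficient of x^7 is -1/840.

Final answer: -1/840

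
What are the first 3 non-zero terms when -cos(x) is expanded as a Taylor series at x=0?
-x^4/24 + x^2/2 - 1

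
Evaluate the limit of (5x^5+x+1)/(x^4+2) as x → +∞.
This is an ∞/∞ indeterminate form as x → +∞.
Divide numerator and denominator by x^5 and let the lower-order terms vanish; the numerator's degree 5 exceeds the denominator's degree 4, so the quotient diverges.
Limit = ∞.

Final answer: ∞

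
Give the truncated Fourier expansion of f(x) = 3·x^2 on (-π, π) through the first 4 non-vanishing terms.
-12·cos(x) + 3·cos(2·x) - 4·cos(3·x)/3 + π^2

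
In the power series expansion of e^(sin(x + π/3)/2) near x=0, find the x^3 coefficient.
Expand to order 3: e^(sin(x + π/3)/2) = x^3·(-√(3)·e^(√(3)/4)/32 - 5·e^(√(3)/4)/128) + x^2·(-√(3)·e^(√(3)/4)/8 + e^(√(3)/4)/32) + x·e^(√(3)/4)/4 + e^(√(3)/4) + O(x^4).
The coefficient of x^3 is -√(3)·e^(√(3)/4)/32 - 5·e^(√(3)/4)/128.

Final answer: -√(3)·e^(√(3)/4)/32 - 5·e^(√(3)/4)/128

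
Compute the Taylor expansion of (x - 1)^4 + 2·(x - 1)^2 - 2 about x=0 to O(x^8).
x^4 - 4·x^3 + 8·x^2 - 8·x + 1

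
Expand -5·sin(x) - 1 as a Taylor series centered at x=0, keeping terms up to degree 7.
x^7/1008 - x^5/24 + 5·x^3/6 - 5·x - 1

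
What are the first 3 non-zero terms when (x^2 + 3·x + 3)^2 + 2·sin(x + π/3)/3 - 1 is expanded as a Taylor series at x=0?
x^2·(15 - √(3)/6) + 55·x/3 + √(3)/3 + 8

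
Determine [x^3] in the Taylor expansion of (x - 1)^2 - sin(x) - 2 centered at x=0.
Expand to order 3: (x - 1)^2 - sin(x) - 2 = x^3/6 + x^2 - 3·x - 1 + O(x^4).
The coefficient of x^3 is 1/6.

Final answer: 1/6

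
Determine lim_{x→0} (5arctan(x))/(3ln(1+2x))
Both numerator and denominator → 0 as x → 0; this is a 0/0 indeterminate form.
Expand each to leading order near x = 0: numerator ~ 5·x, denominator ~ 6·x.
The limit of the ratio is 5/6.

Final answer: 5/6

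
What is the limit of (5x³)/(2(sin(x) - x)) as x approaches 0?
Both numerator and denominator → 0 as x → 0; this is a 0/0 indeterminate form.
Expand each to leading order near x = 0: numerator ~ 5·x^3, denominator ~ -x^3/3.
The limit of the ratio is -15.

Final answer: -15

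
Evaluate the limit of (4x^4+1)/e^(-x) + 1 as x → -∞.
The quotient is an ∞/∞ indeterminate form as x → -∞.
Compare growth rates of the dominant terms (exponentials ≫ polynomials ≫ logarithms), or apply L'Hôpital's rule; the quotient → 0.
Adding the constant: 0 + 1 = 1. Limit = 1.

Final answer: 1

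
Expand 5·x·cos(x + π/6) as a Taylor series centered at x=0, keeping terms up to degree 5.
5·√(3)·x^5/48 + 5·x^4/12 - 5·√(3)·x^3/4 - 5·x^2/2 + 5·√(3)·x/2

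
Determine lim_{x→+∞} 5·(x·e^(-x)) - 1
Evaluate the dominant behaviour as x → +∞; each term tends to a finite value or vanishes.
Limit = -1.

Final answer: -1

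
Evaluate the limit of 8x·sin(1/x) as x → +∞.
As x → +∞: let u = 1/x → 0⁺; then 8·x·sin(1/x) = 8·1·sin(u)/u → 8·1·1 = 8.
Limit = 8.

Final answer: 8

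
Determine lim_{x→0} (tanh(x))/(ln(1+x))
Both numerator and denominator → 0 as x → 0; this is a 0/0 indeterminate form.
Expand each to leading order near x = 0: numerator ~ x, denominator ~ x.
The limit of the ratio is 1.

Final answer: 1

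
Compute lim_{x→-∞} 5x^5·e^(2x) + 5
The product is a 0·∞ indeterminate form at x → -∞.
Rewrite the product as 5x^5 / e^(-2x) (an ∞/∞ form) and apply L'Hôpital, or use the standard hierarchy e^(2|x|) ≫ |x^5| as x → -∞.
The indeterminate product → 0, so the limit = 5.

Final answer: 5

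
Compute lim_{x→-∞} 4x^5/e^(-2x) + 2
The quotient is an ∞/∞ indeterminate form as x → -∞.
Compare growth rates of the dominant terms (exponentials ≫ polynomials ≫ logarithms), or apply L'Hôpital's rule; the quotient → 0.
Adding the constant: 0 + 2 = 2. Limit = 2.

Final answer: 2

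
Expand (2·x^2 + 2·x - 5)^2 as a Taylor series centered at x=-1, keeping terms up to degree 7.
25 + 20·(x + 1) - 16·(x + 1)^2 - 8·(x + 1)^3 + 4·(x + 1)^4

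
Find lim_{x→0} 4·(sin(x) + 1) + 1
Direct substitution at x = 0 gives 5.

Final answer: 5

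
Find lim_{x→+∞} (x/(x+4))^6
As x → +∞: x/(x+4) = 1/(1 + 4/x) → 1, and the 6th power of a limit-1 base also → 1.
Limit = 1.

Final answer: 1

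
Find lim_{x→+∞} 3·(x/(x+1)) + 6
Evaluate the dominant behaviour as x → +∞; each term tends to a finite value or vanishes.
Limit = 9.

Final answer: 9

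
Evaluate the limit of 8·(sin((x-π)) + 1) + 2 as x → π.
Direct substitution at x = π gives 10.

Final answer: 10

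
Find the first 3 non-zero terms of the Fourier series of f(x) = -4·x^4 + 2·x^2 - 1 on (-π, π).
(-200 + 32·π^2)·cos(x) + (14 - 8·π^2)·cos(2·x) - 4·π^4/5 - 1 + 2·π^2/3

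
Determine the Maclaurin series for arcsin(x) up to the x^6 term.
3·x^5/40 + x^3/6 + x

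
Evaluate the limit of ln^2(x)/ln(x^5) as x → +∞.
This is an ∞/∞ indeterminate form as x → +∞.
Write ln(x^5) = 5·ln(x), reducing the quotient to ln(x)/5 → ∞.
Limit = ∞.

Final answer: ∞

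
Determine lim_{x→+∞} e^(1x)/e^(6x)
This is an ∞/∞ indeterminate form as x → +∞.
Rewrite e^(1x)/e^(6x) = e^((1−6)x) = e^(-5x); the exponent coefficient is -5 < 0 so e^(-5x) → 0.
Limit = 0.

Final answer: 0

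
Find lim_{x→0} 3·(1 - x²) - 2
Direct substitution at x = 0 gives 1.

Final answer: 1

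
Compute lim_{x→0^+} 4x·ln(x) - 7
The product is a 0·∞ indeterminate form at x → 0⁺.
Rewrite the product as 4·ln(x) / x^(-1) and apply L'Hôpital, or use the standard hierarchy x^(-1) ≫ |ln x| as x → 0⁺.
The indeterminate product → 0, so the limit = -7.

Final answer: -7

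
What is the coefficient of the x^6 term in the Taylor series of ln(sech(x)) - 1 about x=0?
Expand to order 6: ln(sech(x)) - 1 = -x^6/45 + x^4/12 - x^2/2 - 1 + O(x^7).
The coefficient of x^6 is -1/45.

Final answer: -1/45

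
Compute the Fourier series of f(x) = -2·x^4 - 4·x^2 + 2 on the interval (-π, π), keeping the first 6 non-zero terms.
(-80 + 16·π^2)·cos(x) + (2 - 4·π^2)·cos(2·x) + (16/27 + 16·π^2/9)·cos(3·x) + (-π^2 - 5/8)·cos(4·x) + (304/625 + 16·π^2/25)·cos(5·x) - 2·π^4/5 - 4·π^2/3 + 2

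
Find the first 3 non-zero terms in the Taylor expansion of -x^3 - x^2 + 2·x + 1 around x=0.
-x^2 + 2·x + 1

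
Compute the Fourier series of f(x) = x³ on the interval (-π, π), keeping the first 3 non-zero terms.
(-12 + 2·π^2)·sin(x) + (3/2 - π^2)·sin(2·x) + (-4/9 + 2·π^2/3)·sin(3·x)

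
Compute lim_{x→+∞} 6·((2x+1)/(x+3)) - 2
Evaluate the dominant behaviour as x → +∞; each term tends to a finite value or vanishes.
Limit = 10.

Final answer: 10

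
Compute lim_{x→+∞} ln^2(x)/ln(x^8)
This is an ∞/∞ indeterminate form as x → +∞.
Write ln(x^8) = 8·ln(x), reducing the quotient to ln(x)/8 → ∞.
Limit = ∞.

Final answer: ∞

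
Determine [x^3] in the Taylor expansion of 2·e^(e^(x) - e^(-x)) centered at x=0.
Expand to order 3: 2·e^(e^(x) - e^(-x)) = 10·x^3/3 + 4·x^2 + 4·x + 2 + O(x^4).
The coefficient of x^3 is 10/3.

Final answer: 10/3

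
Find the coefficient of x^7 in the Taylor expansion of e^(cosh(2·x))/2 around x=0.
Expand to order 7: e^(cosh(2·x))/2 = 62·e·x^6/45 + 4·e·x^4/3 + e·x^2 + e/2 + O(x^8).
The coefficient of x^7 is 0.

Final answer: 0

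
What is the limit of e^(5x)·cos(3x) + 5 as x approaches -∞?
Evaluate the dominant behaviour as x → -∞; each term tends to a finite value or vanishes.
Limit = 5.

Final answer: 5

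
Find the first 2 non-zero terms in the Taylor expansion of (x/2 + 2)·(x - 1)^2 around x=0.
2 - 7·x/2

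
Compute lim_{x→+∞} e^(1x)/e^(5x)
This is an ∞/∞ indeterminate form as x → +∞.
Rewrite e^(1x)/e^(5x) = e^((1−5)x) = e^(-4x); the exponent coefficient is -4 < 0 so e^(-4x) → 0.
Limit = 0.

Final answer: 0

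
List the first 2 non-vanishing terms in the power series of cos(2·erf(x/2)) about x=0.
-2·x^2/π + 1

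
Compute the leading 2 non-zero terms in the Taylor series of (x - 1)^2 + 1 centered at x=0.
2 - 2·x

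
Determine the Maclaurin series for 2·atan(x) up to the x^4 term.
-2·x^3/3 + 2·x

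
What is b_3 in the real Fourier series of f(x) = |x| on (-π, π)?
b_3 = (1/π) ∫_{-π}^{π} f(x)·sin(3x) dx.
Evaluate the integral (use parity and integration by parts as needed): b_3 = 0.

Final answer: 0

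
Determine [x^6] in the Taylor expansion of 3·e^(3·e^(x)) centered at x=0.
4117·e^(3)/80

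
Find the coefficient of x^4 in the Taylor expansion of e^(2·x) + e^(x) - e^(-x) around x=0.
Expand to order 4: e^(2·x) + e^(x) - e^(-x) = 2·x^4/3 + 5·x^3/3 + 2·x^2 + 4·x + 1 + O(x^5).
The coefficient of x^4 is 2/3.

Final answer: 2/3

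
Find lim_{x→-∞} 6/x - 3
Evaluate the dominant behaviour as x → -∞; each term tends to a finite value or vanishes.
Limit = -3.

Final answer: -3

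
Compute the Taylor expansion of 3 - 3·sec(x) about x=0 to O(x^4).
-3·x^2/2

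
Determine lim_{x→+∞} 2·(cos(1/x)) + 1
Evaluate the dominant behaviour as x → +∞; each term tends to a finite value or vanishes.
Limit = 3.

Final answer: 3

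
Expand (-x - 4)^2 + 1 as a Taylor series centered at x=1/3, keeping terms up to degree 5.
178/9 + 26·(x - 1/3)/3 + (x - 1/3)^2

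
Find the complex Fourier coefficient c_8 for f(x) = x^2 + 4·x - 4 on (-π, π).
Compute the real Fourier coefficients first: a_8 = 1/16, b_8 = -1.
Then c_8 = (a_8 − i·b_8)/2 = 1/32 + i/2.

Final answer: 1/32 + i/2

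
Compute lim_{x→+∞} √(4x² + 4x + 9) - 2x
As x → +∞: multiply by the conjugate to get (4x+9)/(√(4x²+4x+9)+2x); the denominator ~ 4x, so the limit is 4/4 = 1.
Limit = 1.

Final answer: 1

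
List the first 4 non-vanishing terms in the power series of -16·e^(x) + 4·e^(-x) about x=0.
-10·x^3/3 - 6·x^2 - 20·x - 12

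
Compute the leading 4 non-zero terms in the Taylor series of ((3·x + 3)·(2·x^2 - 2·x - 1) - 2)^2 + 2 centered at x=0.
-60·x^3 + 81·x^2 + 90·x + 27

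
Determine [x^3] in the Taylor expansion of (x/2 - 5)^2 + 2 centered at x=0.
Expand to order 3: (x/2 - 5)^2 + 2 = x^2/4 - 5·x + 27 + O(x^4).
The coefficient of x^3 is 0.

Final answer: 0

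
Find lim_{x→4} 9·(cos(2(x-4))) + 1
Direct substitution at x = 4 gives 10.

Final answer: 10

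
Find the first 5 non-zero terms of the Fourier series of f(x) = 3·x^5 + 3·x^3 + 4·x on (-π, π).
(-114·π^2 + 6·π^4 + 692)·sin(x) + (-3·π^4 - 22 + 12·π^2)·sin(2·x) + (-22·π^2/9 + 116/27 + 2·π^4)·sin(3·x) + (-3·π^4/2 - 137/64 + 3·π^2/8)·sin(4·x) + (964/625 + 6·π^2/25 + 6·π^4/5)·sin(5·x)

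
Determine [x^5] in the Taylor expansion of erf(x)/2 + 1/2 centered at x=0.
Expand to order 5: erf(x)/2 + 1/2 = x^5/(10·√(π)) - x^3/(3·√(π)) + x/√(π) + 1/2 + O(x^6).
The coefficient of x^5 is 1/(10·√(π)).

Final answer: 1/(10·√(π))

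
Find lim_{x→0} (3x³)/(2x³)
Both numerator and denominator → 0 as x → 0; this is a 0/0 indeterminate form.
Expand each to leading order near x = 0: numerator ~ 3·x^3, denominator ~ 2·x^3.
The limit of the ratio is 3/2.

Final answer: 3/2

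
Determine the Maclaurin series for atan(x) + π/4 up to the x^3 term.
-x^3/3 + x + π/4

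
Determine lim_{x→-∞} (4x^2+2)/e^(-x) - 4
The quotient is an ∞/∞ indeterminate form as x → -∞.
Compare growth rates of the dominant terms (exponentials ≫ polynomials ≫ logarithms), or apply L'Hôpital's rule; the quotient → 0.
Adding the constant: 0 - 4 = -4. Limit = -4.

Final answer: -4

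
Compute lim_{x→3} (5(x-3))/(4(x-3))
Both numerator and denominator → 0 as x → 3; this is a 0/0 indeterminate form.
Expand each to leading order near x = 3: numerator ~ 5·(x - 3), denominator ~ 4·(x - 3).
The limit of the ratio is 5/4.

Final answer: 5/4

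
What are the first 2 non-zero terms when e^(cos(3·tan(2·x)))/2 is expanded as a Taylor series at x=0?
-9·e·x^2 + e/2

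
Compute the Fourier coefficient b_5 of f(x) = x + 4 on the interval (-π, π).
b_5 = (1/π) ∫_{-π}^{π} f(x)·sin(5x) dx.
Evaluate the integral (use parity and integration by parts as needed): b_5 = 2/5.

Final answer: 2/5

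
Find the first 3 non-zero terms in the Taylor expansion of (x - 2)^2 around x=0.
x^2 - 4·x + 4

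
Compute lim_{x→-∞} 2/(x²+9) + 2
Evaluate the dominant behaviour as x → -∞; each term tends to a finite value or vanishes.
Limit = 2.

Final answer: 2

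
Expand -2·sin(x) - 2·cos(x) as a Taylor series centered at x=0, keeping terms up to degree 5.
-x^5/60 - x^4/12 + x^3/3 + x^2 - 2·x - 2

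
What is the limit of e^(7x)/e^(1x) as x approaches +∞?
This is an ∞/∞ indeterminate form as x → +∞.
Rewrite e^(7x)/e^(1x) = e^((7−1)x) = e^(6x); the exponent coefficient is 6 > 0 so e^(6x) → ∞.
Limit = ∞.

Final answer: ∞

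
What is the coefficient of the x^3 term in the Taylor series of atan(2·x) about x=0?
Expand to order 3: atan(2·x) = -8·x^3/3 + 2·x + O(x^4).
The coefficient of x^3 is -8/3.

Final answer: -8/3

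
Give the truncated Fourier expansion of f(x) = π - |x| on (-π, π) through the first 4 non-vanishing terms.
4·cos(x)/π + 4·cos(3·x)/(9·π) + 4·cos(5·x)/(25·π) + π/2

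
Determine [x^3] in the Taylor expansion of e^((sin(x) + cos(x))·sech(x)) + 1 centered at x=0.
Expand to order 3: e^((sin(x) + cos(x))·sech(x)) + 1 = -3·e·x^3/2 - e·x^2/2 + e·x + 1 + e + O(x^4).
The coefficient of x^3 is -3·e/2.

Final answer: -3·e/2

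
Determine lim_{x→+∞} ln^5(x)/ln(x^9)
This is an ∞/∞ indeterminate form as x → +∞.
Write ln(x^9) = 9·ln(x), reducing the quotient to ln^4(x)/9 → ∞.
Limit = ∞.

Final answer: ∞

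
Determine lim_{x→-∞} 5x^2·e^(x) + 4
The product is a 0·∞ indeterminate form at x → -∞.
Rewrite the product as 5x^2 / e^(-x) (an ∞/∞ form) and apply L'Hôpital, or use the standard hierarchy e^(|x|) ≫ |x^2| as x → -∞.
The indeterminate product → 0, so the limit = 4.

Final answer: 4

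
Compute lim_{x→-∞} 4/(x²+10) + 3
Evaluate the dominant behaviour as x → -∞; each term tends to a finite value or vanishes.
Limit = 3.

Final answer: 3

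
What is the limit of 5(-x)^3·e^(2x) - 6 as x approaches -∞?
The product is a 0·∞ indeterminate form at x → -∞.
Rewrite the product as 5(-x)^3 / e^(-2x) (an ∞/∞ form) and apply L'Hôpital, or use the standard hierarchy e^(2|x|) ≫ |(-x)^3| as x → -∞.
The indeterminate product → 0, so the limit = -6.

Final answer: -6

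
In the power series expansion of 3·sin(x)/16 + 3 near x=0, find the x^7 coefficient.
Expand to order 7: 3·sin(x)/16 + 3 = -x^7/26880 + x^5/640 - x^3/32 + 3·x/16 + 3 + O(x^8).
The coefficient of x^7 is -1/26880.

Final answer: -1/26880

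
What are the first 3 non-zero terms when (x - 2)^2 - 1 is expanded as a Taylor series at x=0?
x^2 - 4·x + 3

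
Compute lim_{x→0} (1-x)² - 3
Direct substitution at x = 0 gives -2.

Final answer: -2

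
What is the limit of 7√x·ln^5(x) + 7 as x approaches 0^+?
The product is a 0·∞ indeterminate form at x → 0⁺.
Rewrite the product as 7·ln^5(x) / x^(-1/2) and apply L'Hôpital, or use the standard hierarchy x^(-1/2) ≫ |ln x|^5 as x → 0⁺.
The indeterminate product → 0, so the limit = 7.

Final answer: 7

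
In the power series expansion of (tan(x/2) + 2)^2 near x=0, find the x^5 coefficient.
Expand to order 5: (tan(x/2) + 2)^2 = x^5/60 + x^4/24 + x^3/6 + x^2/4 + 2·x + 4 + O(x^6).
The coefficient of x^5 is 1/60.

Final answer: 1/60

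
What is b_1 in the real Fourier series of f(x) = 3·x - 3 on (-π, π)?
b_1 = (1/π) ∫_{-π}^{π} f(x)·sin(1x) dx.
Evaluate the integral (use parity and integration by parts as needed): b_1 = 6.

Final answer: 6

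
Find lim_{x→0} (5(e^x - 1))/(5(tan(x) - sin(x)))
Both numerator and denominator → 0 as x → 0; this is a 0/0 indeterminate form.
Expand each to leading order near x = 0: numerator ~ 5·x, denominator ~ 5·x^3/2.
The limit of the ratio is ∞.

Final answer: ∞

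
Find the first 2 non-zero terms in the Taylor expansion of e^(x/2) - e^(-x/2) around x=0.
x^3/24 + x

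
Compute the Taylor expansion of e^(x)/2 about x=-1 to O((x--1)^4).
e^(-1)/2 + e^(-1)·(x + 1)/2 + e^(-1)·(x + 1)^2/4 + e^(-1)·(x + 1)^3/12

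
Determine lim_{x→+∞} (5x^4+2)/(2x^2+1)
This is an ∞/∞ indeterminate form as x → +∞.
Divide numerator and denominator by x^4 and let the lower-order terms vanish; the numerator's degree 4 exceeds the denominator's degree 2, so the quotient diverges.
Limit = ∞.

Final answer: ∞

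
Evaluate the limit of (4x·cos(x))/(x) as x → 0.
Both numerator and denominator → 0 as x → 0; this is a 0/0 indeterminate form.
Expand each to leading order near x = 0: numerator ~ 4·x, denominator ~ x.
The limit of the ratio is 4.

Final answer: 4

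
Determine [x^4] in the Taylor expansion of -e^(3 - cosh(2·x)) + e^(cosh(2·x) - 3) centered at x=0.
Expand to order 4: -e^(3 - cosh(2·x)) + e^(cosh(2·x) - 3) = x^4·(-4·e^(2)/3 + 8·e^(-2)/3) + x^2·(2·e^(-2) + 2·e^(2)) - e^(2) + e^(-2) + O(x^5).
The coefficient of x^4 is -4·e^(2)/3 + 8·e^(-2)/3.

Final answer: -4·e^(2)/3 + 8·e^(-2)/3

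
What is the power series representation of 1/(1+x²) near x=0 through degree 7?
-x^6 + x^4 - x^2 + 1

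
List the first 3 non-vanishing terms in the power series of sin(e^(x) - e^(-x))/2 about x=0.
-23·x^5/120 - x^3/2 + x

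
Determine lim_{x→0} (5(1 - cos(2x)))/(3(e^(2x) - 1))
Both numerator and denominator → 0 as x → 0; this is a 0/0 indeterminate form.
Expand each to leading order near x = 0: numerator ~ 10·x^2, denominator ~ 6·x.
The limit of the ratio is 0.

Final answer: 0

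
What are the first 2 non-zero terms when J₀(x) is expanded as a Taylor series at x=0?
1 - x^2/4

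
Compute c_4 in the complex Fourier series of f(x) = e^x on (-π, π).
Compute the real Fourier coefficients first: a_4 = (-1 + e^(2·π))·e^(-π)/(17·π), b_4 = (4 - 4·e^(2·π))·e^(-π)/(17·π).
Then c_4 = (a_4 − i·b_4)/2 = -e^(-π)/(34·π) + e^(π)/(34·π) - 2·i·e^(-π)/(17·π) + 2·i·e^(π)/(17·π).

Final answer: -e^(-π)/(34·π) + e^(π)/(34·π) - 2·i·e^(-π)/(17·π) + 2·i·e^(π)/(17·π)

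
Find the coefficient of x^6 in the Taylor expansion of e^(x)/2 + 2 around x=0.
Expand to order 6: e^(x)/2 + 2 = x^6/1440 + x^5/240 + x^4/48 + x^3/12 + x^2/4 + x/2 + 5/2 + O(x^7).
The coefficient of x^6 is 1/1440.

Final answer: 1/1440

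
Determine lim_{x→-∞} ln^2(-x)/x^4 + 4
The quotient is an ∞/∞ indeterminate form as x → -∞.
Compare growth rates of the dominant terms (exponentials ≫ polynomials ≫ logarithms), or apply L'Hôpital's rule; the quotient → 0.
Adding the constant: 0 + 4 = 4. Limit = 4.

Final answer: 4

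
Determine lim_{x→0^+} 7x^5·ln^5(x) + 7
The product is a 0·∞ indeterminate form at x → 0⁺.
Rewrite the product as 7·ln^5(x) / x^(-5) and apply L'Hôpital, or use the standard hierarchy x^(-5) ≫ |ln x|^5 as x → 0⁺.
The indeterminate product → 0, so the limit = 7.

Final answer: 7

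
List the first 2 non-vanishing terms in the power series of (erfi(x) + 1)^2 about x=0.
4·x/√(π) + 1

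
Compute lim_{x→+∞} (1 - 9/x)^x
As x → +∞: this is the defining limit (1 - 9/x)^x → e^(-9).
Limit = e^(-9).

Final answer: e^(-9)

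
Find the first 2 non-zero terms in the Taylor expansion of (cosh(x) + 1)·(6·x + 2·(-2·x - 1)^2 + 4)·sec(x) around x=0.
28·x + 12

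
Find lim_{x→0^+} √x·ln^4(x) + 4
The product is a 0·∞ indeterminate form at x → 0⁺.
Rewrite the product as ln^4(x) / x^(-1/2) and apply L'Hôpital, or use the standard hierarchy x^(-1/2) ≫ |ln x|^4 as x → 0⁺.
The indeterminate product → 0, so the limit = 4.

Final answer: 4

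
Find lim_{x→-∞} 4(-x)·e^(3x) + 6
The product is a 0·∞ indeterminate form at x → -∞.
Rewrite the product as 4(-x) / e^(-3x) (an ∞/∞ form) and apply L'Hôpital, or use the standard hierarchy e^(3|x|) ≫ |(-x)| as x → -∞.
The indeterminate product → 0, so the limit = 6.

Final answer: 6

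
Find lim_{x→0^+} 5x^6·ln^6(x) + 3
The product is a 0·∞ indeterminate form at x → 0⁺.
Rewrite the product as 5·ln^6(x) / x^(-6) and apply L'Hôpital, or use the standard hierarchy x^(-6) ≫ |ln x|^6 as x → 0⁺.
The indeterminate product → 0, so the limit = 3.

Final answer: 3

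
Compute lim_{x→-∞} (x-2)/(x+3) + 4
Evaluate the dominant behaviour as x → -∞; each term tends to a finite value or vanishes.
Limit = 5.

Final answer: 5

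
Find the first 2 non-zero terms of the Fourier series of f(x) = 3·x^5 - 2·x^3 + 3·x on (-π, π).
(-124·π^2 + 6·π^4 + 750)·sin(x) + (-3·π^4 - 57/2 + 17·π^2)·sin(2·x)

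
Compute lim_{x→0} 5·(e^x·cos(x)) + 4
Direct substitution at x = 0 gives 9.

Final answer: 9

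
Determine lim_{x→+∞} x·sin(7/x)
As x → +∞: let u = 7/x → 0⁺; then x·sin(7/x) = 7·sin(u)/u → 7·1 = 7.
Limit = 7.

Final answer: 7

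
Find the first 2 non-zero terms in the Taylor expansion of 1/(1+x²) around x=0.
1 - x^2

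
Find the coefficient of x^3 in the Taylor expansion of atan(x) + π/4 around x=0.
Expand to order 3: atan(x) + π/4 = -x^3/3 + x + π/4 + O(x^4).
The coefficient of x^3 is -1/3.

Final answer: -1/3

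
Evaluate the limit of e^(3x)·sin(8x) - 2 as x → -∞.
Evaluate the dominant behaviour as x → -∞; each term tends to a finite value or vanishes.
Limit = -2.

Final answer: -2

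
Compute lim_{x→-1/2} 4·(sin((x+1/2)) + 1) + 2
Direct substitution at x = -1/2 gives 6.

Final answer: 6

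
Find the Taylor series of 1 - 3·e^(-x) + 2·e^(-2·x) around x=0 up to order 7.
-253·x^7/5040 + 25·x^6/144 - 61·x^5/120 + 29·x^4/24 - 13·x^3/6 + 5·x^2/2 - x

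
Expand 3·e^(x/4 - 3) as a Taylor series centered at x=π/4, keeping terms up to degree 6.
3·e^(-3)·e^(π/16) + 3·e^(-3)·e^(π/16)·(x - π/4)/4 + 3·e^(-3)·e^(π/16)·(x - π/4)^2/32 + e^(-3)·e^(π/16)·(x - π/4)^3/128 + e^(-3)·e^(π/16)·(x - π/4)^4/2048 + e^(-3)·e^(π/16)·(x - π/4)^5/40960 + e^(-3)·e^(π/16)·(x - π/4)^6/983040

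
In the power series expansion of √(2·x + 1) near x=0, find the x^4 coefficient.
Expand to order 4: √(2·x + 1) = -5·x^4/8 + x^3/2 - x^2/2 + x + 1 + O(x^5).
The coefficient of x^4 is -5/8.

Final answer: -5/8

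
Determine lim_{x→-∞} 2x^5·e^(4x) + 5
The product is a 0·∞ indeterminate form at x → -∞.
Rewrite the product as 2x^5 / e^(-4x) (an ∞/∞ form) and apply L'Hôpital, or use the standard hierarchy e^(4|x|) ≫ |x^5| as x → -∞.
The indeterminate product → 0, so the limit = 5.

Final answer: 5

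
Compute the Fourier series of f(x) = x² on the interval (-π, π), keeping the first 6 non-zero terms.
-4·cos(x) + cos(2·x) - 4·cos(3·x)/9 + cos(4·x)/4 - 4·cos(5·x)/25 + π^2/3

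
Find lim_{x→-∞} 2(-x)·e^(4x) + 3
The product is a 0·∞ indeterminate form at x → -∞.
Rewrite the product as 2(-x) / e^(-4x) (an ∞/∞ form) and apply L'Hôpital, or use the standard hierarchy e^(4|x|) ≫ |(-x)| as x → -∞.
The indeterminate product → 0, so the limit = 3.

Final answer: 3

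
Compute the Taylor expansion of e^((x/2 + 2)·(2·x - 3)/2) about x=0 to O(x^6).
8465·x^5·e^(-3)/24576 + 3793·x^4·e^(-3)/6144 + 365·x^3·e^(-3)/384 + 41·x^2·e^(-3)/32 + 5·x·e^(-3)/4 + e^(-3)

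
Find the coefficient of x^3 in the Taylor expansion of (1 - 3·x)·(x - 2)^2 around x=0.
Expand to order 3: (1 - 3·x)·(x - 2)^2 = -3·x^3 + 13·x^2 - 16·x + 4 + O(x^4).
The coefficient of x^3 is -3.

Final answer: -3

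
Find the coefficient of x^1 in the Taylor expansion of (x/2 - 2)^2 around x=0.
Expand to order 1: (x/2 - 2)^2 = 4 - 2·x + O(x^2).
The coefficient of x^1 is -2.

Final answer: -2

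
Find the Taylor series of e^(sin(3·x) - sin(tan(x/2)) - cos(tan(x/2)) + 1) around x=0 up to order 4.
-1185·x^4/128 - 77·x^3/48 + 13·x^2/4 + 5·x/2 + 1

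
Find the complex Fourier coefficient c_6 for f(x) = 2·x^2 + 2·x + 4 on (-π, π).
Compute the real Fourier coefficients first: a_6 = 2/9, b_6 = -2/3.
Then c_6 = (a_6 − i·b_6)/2 = 1/9 + i/3.

Final answer: 1/9 + i/3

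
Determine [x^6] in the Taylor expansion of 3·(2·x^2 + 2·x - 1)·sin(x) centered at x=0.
Expand to order 6: 3·(2·x^2 + 2·x - 1)·sin(x) = x^6/20 - 41·x^5/40 - x^4 + 13·x^3/2 + 6·x^2 - 3·x + O(x^7).
The coefficient of x^6 is 1/20.

Final answer: 1/20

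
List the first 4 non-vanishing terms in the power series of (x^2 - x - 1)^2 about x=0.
-2·x^3 - x^2 + 2·x + 1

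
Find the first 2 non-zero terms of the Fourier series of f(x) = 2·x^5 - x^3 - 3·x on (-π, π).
(-82·π^2 + 4·π^4 + 486)·sin(x) + (-2·π^4 - 27/2 + 11·π^2)·sin(2·x)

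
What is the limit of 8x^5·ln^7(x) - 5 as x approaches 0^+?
The product is a 0·∞ indeterminate form at x → 0⁺.
Rewrite the product as 8·ln^7(x) / x^(-5) and apply L'Hôpital, or use the standard hierarchy x^(-5) ≫ |ln x|^7 as x → 0⁺.
The indeterminate product → 0, so the limit = -5.

Final answer: -5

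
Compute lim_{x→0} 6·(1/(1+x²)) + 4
Direct substitution at x = 0 gives 10.

Final answer: 10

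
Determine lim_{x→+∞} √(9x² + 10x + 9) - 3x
As x → +∞: multiply by the conjugate to get (10x+9)/(√(9x²+10x+9)+3x); the denominator ~ 6x, so the limit is 10/6 = 5/3.
Limit = 5/3.

Final answer: 5/3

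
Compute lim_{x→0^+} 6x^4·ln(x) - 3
The product is a 0·∞ indeterminate form at x → 0⁺.
Rewrite the product as 6·ln(x) / x^(-4) and apply L'Hôpital, or use the standard hierarchy x^(-4) ≫ |ln x| as x → 0⁺.
The indeterminate product → 0, so the limit = -3.

Final answer: -3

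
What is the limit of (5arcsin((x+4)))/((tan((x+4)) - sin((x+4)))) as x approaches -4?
Both numerator and denominator → 0 as x → -4; this is a 0/0 indeterminate form.
Expand each to leading order near x = -4: numerator ~ 5·(x + 4), denominator ~ (x + 4)^3/2.
The limit of the ratio is ∞.

Final answer: ∞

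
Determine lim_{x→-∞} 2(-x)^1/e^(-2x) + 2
The quotient is an ∞/∞ indeterminate form as x → -∞.
Compare growth rates of the dominant terms (exponentials ≫ polynomials ≫ logarithms), or apply L'Hôpital's rule; the quotient → 0.
Adding the constant: 0 + 2 = 2. Limit = 2.

Final answer: 2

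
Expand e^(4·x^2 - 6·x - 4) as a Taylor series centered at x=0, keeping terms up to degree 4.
134·x^4·e^(-4) - 60·x^3·e^(-4) + 22·x^2·e^(-4) - 6·x·e^(-4) + e^(-4)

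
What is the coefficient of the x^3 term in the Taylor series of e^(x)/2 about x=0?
Expand to order 3: e^(x)/2 = x^3/12 + x^2/4 + x/2 + 1/2 + O(x^4).
The coefficient of x^3 is 1/12.

Final answer: 1/12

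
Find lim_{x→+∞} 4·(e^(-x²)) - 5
Evaluate the dominant behaviour as x → +∞; each term tends to a finite value or vanishes.
Limit = -5.

Final answer: -5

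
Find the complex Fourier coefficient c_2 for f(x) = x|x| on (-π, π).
Compute the real Fourier coefficients first: a_2 = 0, b_2 = -π.
Then c_2 = (a_2 − i·b_2)/2 = i·π/2.

Final answer: i·π/2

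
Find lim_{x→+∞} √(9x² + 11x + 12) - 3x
As x → +∞: multiply by the conjugate to get (11x+12)/(√(9x²+11x+12)+3x); the denominator ~ 6x, so the limit is 11/6.
Limit = 11/6.

Final answer: 11/6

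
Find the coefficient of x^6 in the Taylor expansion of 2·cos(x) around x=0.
Expand to order 6: 2·cos(x) = -x^6/360 + x^4/12 - x^2 + 2 + O(x^7).
The coefficient of x^6 is -1/360.

Final answer: -1/360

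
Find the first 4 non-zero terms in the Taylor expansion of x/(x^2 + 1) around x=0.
-x^7 + x^5 - x^3 + x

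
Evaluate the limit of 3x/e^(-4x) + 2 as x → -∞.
The quotient is an ∞/∞ indeterminate form as x → -∞.
Compare growth rates of the dominant terms (exponentials ≫ polynomials ≫ logarithms), or apply L'Hôpital's rule; the quotient → 0.
Adding the constant: 0 + 2 = 2. Limit = 2.

Final answer: 2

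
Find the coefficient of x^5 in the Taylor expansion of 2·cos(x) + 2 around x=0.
Expand to order 5: 2·cos(x) + 2 = x^4/12 - x^2 + 4 + O(x^6).
The coefficient of x^5 is 0.

Final answer: 0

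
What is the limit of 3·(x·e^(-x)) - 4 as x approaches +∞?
Evaluate the dominant behaviour as x → +∞; each term tends to a finite value or vanishes.
Limit = -4.

Final answer: -4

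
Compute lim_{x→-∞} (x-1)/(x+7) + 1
Evaluate the dominant behaviour as x → -∞; each term tends to a finite value or vanishes.
Limit = 2.

Final answer: 2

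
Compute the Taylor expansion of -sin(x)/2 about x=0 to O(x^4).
x^3/12 - x/2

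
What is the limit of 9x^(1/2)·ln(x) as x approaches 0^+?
This is a 0·∞ indeterminate form at x → 0⁺.
Rewrite the product as 9·ln(x) / x^(-1/2) and apply L'Hôpital, or use the standard hierarchy x^(-1/2) ≫ |ln x| as x → 0⁺.
The indeterminate product → 0, so the limit = 0.

Final answer: 0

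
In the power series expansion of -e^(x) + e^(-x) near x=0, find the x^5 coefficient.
Expand to order 5: -e^(x) + e^(-x) = -x^5/60 - x^3/3 - 2·x + O(x^6).
The coefficient of x^5 is -1/60.

Final answer: -1/60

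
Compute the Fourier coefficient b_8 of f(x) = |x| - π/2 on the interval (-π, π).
b_8 = (1/π) ∫_{-π}^{π} f(x)·sin(8x) dx.
Evaluate the integral (use parity and integration by parts as needed): b_8 = 0.

Final answer: 0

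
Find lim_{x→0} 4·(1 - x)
Direct substitution at x = 0 gives 4.

Final answer: 4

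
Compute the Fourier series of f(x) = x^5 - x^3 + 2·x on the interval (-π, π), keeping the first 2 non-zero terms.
(-42·π^2 + 2·π^4 + 256)·sin(x) + (-π^4 - 11 + 6·π^2)·sin(2·x)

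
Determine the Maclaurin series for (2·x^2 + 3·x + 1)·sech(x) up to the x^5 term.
5·x^5/8 - 19·x^4/24 - 3·x^3/2 + 3·x^2/2 + 3·x + 1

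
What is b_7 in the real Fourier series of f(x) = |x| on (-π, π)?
b_7 = (1/π) ∫_{-π}^{π} f(x)·sin(7x) dx.
Evaluate the integral (use parity and integration by parts as needed): b_7 = 0.

Final answer: 0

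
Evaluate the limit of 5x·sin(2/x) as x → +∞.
As x → +∞: let u = 2/x → 0⁺; then 5·x·sin(2/x) = 5·2·sin(u)/u → 5·2·1 = 10.
Limit = 10.

Final answer: 10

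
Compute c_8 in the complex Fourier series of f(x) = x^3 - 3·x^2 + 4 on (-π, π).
Compute the real Fourier coefficients first: a_8 = -3/16, b_8 = 3/128 - π^2/4.
Then c_8 = (a_8 − i·b_8)/2 = -3/32 - 3·i/256 + i·π^2/8.

Final answer: -3/32 - 3·i/256 + i·π^2/8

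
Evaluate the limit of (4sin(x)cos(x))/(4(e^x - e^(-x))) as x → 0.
Both numerator and denominator → 0 as x → 0; this is a 0/0 indeterminate form.
Expand each to leading order near x = 0: numerator ~ 4·x, denominator ~ 8·x.
The limit of the ratio is 1/2.

Final answer: 1/2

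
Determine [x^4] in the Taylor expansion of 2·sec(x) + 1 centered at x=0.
Expand to order 4: 2·sec(x) + 1 = 5·x^4/12 + x^2 + 3 + O(x^5).
The coefficient of x^4 is 5/12.

Final answer: 5/12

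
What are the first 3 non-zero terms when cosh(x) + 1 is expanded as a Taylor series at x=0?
x^4/24 + x^2/2 + 2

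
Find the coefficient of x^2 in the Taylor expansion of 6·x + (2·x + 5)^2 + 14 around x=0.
Expand to order 2: 6·x + (2·x + 5)^2 + 14 = 4·x^2 + 26·x + 39 + O(x^3).
The coefficient of x^2 is 4.

Final answer: 4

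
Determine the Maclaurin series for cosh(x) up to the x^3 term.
x^2/2 + 1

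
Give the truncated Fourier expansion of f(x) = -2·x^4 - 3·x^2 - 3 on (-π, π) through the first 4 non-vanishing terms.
(-84 + 16·π^2)·cos(x) + (3 - 4·π^2)·cos(2·x) + (4/27 + 16·π^2/9)·cos(3·x) - 2·π^4/5 - π^2 - 3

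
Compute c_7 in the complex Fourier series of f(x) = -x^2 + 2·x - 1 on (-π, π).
Compute the real Fourier coefficients first: a_7 = 4/49, b_7 = 4/7.
Then c_7 = (a_7 − i·b_7)/2 = 2/49 - 2·i/7.

Final answer: 2/49 - 2·i/7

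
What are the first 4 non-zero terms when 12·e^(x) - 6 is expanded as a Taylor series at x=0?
2·x^3 + 6·x^2 + 12·x + 6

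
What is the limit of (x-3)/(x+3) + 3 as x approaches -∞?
Evaluate the dominant behaviour as x → -∞; each term tends to a finite value or vanishes.
Limit = 4.

Final answer: 4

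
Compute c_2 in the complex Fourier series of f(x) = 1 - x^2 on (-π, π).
Compute the real Fourier coefficients first: a_2 = -1, b_2 = 0.
Then c_2 = (a_2 − i·b_2)/2 = -1/2.

Final answer: -1/2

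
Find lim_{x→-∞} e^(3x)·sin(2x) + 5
Evaluate the dominant behaviour as x → -∞; each term tends to a finite value or vanishes.
Limit = 5.

Final answer: 5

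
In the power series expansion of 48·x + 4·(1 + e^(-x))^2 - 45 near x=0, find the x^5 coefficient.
Expand to order 5: 48·x + 4·(1 + e^(-x))^2 - 45 = -17·x^5/15 + 3·x^4 - 20·x^3/3 + 12·x^2 + 32·x - 29 + O(x^6).
The coefficient of x^5 is -17/15.

Final answer: -17/15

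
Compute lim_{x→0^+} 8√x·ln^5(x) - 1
The product is a 0·∞ indeterminate form at x → 0⁺.
Rewrite the product as 8·ln^5(x) / x^(-1/2) and apply L'Hôpital, or use the standard hierarchy x^(-1/2) ≫ |ln x|^5 as x → 0⁺.
The indeterminate product → 0, so the limit = -1.

Final answer: -1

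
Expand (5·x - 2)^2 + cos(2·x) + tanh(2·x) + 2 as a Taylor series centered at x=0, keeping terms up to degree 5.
64·x^5/15 + 2·x^4/3 - 8·x^3/3 + 23·x^2 - 18·x + 7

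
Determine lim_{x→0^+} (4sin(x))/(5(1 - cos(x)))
Both numerator and denominator → 0 as x → 0^+; this is a 0/0 indeterminate form.
Expand each to leading order near x = 0: numerator ~ 4·x, denominator ~ 5·x^2/2.
The limit of the ratio is ∞.

Final answer: ∞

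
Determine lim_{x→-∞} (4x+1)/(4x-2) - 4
Evaluate the dominant behaviour as x → -∞; each term tends to a finite value or vanishes.
Limit = -3.

Final answer: -3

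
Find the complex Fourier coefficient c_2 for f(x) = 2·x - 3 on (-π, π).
Compute the real Fourier coefficients first: a_2 = 0, b_2 = -2.
Then c_2 = (a_2 − i·b_2)/2 = i.

Final answer: i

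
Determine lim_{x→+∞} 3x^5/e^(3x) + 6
The quotient is an ∞/∞ indeterminate form as x → +∞.
The exponential denominator e^(3x) dominates the polynomial numerator (e^x ≫ x^5 as x → ∞), so the quotient → 0.
Adding the constant: 0 + 6 = 6. Limit = 6.

Final answer: 6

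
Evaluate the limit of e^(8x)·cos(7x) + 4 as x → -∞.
Evaluate the dominant behaviour as x → -∞; each term tends to a finite value or vanishes.
Limit = 4.

Final answer: 4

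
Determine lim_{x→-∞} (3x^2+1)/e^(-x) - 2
The quotient is an ∞/∞ indeterminate form as x → -∞.
Compare growth rates of the dominant terms (exponentials ≫ polynomials ≫ logarithms), or apply L'Hôpital's rule; the quotient → 0.
Adding the constant: 0 - 2 = -2. Limit = -2.

Final answer: -2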